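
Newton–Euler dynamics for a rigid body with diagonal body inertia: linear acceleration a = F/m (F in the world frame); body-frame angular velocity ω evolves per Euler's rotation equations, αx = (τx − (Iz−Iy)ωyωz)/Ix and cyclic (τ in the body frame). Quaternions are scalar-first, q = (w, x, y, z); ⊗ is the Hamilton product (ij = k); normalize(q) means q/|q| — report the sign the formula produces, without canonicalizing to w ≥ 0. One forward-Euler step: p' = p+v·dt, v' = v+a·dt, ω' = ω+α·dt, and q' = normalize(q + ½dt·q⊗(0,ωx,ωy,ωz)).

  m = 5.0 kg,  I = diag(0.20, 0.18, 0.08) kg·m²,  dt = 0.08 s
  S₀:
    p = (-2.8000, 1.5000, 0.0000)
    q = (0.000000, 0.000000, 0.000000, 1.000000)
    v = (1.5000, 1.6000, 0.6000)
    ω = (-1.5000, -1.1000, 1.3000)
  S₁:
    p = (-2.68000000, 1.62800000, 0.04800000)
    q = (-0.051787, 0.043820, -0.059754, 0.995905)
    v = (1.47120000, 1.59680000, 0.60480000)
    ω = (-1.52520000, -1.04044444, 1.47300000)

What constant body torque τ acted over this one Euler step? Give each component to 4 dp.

τ = (0.0800, -0.1000, 0.1400)

ω₁ − ω₀ = (-0.02520000, 0.05955556, 0.17300000)
gyro term ω₀×Iω₀ = (0.1430, -0.2340, -0.0330)
I·α + gyro = (0.0800, -0.1000, 0.1400)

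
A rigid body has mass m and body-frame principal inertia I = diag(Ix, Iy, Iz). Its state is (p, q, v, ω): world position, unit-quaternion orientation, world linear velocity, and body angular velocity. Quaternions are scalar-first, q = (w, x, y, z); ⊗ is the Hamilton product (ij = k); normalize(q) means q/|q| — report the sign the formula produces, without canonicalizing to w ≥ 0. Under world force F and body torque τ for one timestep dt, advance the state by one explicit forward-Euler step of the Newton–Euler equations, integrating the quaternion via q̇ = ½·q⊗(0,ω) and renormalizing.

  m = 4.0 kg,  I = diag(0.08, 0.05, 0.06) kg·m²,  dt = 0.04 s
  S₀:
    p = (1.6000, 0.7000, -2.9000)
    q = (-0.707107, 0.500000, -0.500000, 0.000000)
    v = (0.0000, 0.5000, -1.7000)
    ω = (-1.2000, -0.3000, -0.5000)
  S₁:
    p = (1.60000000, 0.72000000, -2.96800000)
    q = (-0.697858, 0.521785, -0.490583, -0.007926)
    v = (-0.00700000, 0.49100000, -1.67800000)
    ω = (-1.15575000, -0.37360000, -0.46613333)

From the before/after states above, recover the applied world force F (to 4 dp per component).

F = (-0.7000, -0.9000, 2.2000)

v₁ − v₀ = (-0.00700000, -0.00900000, 0.02200000)
F = m·Δv/dt = (-0.7000, -0.9000, 2.2000)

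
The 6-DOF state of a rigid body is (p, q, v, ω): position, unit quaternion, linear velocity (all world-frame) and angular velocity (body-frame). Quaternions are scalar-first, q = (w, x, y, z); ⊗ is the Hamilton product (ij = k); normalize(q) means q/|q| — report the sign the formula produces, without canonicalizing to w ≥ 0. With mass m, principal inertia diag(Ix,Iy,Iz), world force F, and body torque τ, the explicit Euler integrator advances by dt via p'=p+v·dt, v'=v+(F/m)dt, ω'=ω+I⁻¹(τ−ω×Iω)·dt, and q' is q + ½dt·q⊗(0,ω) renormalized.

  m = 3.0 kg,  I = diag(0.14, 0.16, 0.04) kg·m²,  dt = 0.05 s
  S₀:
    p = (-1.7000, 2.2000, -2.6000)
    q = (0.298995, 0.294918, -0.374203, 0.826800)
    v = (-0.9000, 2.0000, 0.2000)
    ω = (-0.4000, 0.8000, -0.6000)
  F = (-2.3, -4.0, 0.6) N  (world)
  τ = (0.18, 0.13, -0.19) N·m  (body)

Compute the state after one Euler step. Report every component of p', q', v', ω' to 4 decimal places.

ω×(Iω) gyroscopic = (0.0576, 0.0240, -0.0064)
angular accel α = (0.8743, 0.6625, -4.5900)
ω' = ω + α·dt = (-0.3563, 0.8331, -0.8295)
Hamilton product q⊗(0,ω) = (0.9134096, -0.5565162, 0.0854268, -0.0931438)
q + ½dt·q⊗(0,ω), renormalized = (0.3217, 0.2809, -0.3719, 0.8242)
a = F/m = (-0.7667, -1.3333, 0.2000)
p + v·dt = (-1.7450, 2.3000, -2.5900)
new velocity v' = (-0.9383, 1.9333, 0.2100)

p' = (-1.7450, 2.3000, -2.5900)
q' = (0.3217, 0.2809, -0.3719, 0.8242)
v' = (-0.9383, 1.9333, 0.2100)
ω' = (-0.3563, 0.8331, -0.8295)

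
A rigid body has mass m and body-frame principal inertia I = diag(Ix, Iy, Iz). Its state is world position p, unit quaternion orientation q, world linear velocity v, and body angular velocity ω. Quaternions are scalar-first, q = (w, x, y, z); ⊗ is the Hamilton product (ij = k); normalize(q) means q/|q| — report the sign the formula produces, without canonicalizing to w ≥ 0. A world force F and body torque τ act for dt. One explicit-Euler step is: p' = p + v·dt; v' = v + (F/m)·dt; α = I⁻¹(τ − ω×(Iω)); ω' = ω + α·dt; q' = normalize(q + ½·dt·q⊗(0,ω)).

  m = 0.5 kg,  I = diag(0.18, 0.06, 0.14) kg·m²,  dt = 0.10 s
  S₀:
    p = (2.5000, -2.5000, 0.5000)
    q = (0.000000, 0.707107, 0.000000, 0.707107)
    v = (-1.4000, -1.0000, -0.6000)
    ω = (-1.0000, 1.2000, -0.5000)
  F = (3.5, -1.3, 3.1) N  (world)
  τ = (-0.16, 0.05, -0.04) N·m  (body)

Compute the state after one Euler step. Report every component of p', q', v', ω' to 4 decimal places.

p' = (2.3600, -2.6000, 0.4400)
q' = (0.0529, 0.6625, -0.0176, 0.7470)
v' = (-0.7000, -1.2600, 0.0200)
ω' = (-1.0622, 1.2500, -0.6314)

gyro term ω×Iω = (-0.0480, 0.0200, 0.1440)
(τ − ω×Iω)/I = (-0.6222, 0.5000, -1.3143)
new body rate ω' = (-1.0622, 1.2500, -0.6314)
2q̇ = q⊗(0,ω) = (1.0606605, -0.8485284, -0.3535535, 0.8485284)
updated quaternion q' = (0.0529, 0.6625, -0.0176, 0.7470)
new position p' = (2.3600, -2.6000, 0.4400)
new velocity v' = (-0.7000, -1.2600, 0.0200)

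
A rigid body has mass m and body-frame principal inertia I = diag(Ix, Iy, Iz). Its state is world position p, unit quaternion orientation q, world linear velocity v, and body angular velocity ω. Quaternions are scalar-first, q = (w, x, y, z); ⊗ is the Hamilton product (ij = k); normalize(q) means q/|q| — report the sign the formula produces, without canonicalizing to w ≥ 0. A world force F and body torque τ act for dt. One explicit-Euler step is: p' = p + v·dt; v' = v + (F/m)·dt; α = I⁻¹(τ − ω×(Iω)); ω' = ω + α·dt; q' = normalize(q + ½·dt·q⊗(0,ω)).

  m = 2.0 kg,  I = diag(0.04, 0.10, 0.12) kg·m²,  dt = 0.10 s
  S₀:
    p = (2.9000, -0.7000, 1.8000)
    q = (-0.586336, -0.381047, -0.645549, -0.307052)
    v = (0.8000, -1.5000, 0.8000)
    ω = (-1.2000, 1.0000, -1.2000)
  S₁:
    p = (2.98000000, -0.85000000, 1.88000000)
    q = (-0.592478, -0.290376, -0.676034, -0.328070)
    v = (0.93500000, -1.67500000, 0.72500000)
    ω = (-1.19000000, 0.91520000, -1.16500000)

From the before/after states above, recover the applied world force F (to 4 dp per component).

F = (2.7000, -3.5000, -1.5000)

v₁ − v₀ = (0.13500000, -0.17500000, -0.07500000)
F = m·Δv/dt = (2.7000, -3.5000, -1.5000)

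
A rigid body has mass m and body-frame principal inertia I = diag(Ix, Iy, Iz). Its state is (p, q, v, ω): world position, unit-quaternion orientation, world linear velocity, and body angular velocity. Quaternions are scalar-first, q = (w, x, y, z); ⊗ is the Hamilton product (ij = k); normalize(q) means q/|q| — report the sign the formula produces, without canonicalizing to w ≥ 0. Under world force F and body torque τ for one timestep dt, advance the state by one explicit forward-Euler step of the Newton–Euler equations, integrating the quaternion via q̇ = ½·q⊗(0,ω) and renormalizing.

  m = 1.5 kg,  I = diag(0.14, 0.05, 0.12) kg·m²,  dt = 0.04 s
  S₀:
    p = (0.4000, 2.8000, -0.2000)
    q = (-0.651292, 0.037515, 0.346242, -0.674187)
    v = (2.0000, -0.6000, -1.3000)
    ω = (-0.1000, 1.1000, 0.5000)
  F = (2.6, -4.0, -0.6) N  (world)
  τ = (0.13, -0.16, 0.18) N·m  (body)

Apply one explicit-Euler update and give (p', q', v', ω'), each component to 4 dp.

p' = (0.4800, 2.7760, -0.2520)
q' = (-0.6519, 0.0571, 0.3328, -0.6790)
v' = (2.0693, -0.7067, -1.3160)
ω' = (-0.0739, 0.9728, 0.5567)

p' = p + v·dt = (0.4800, 2.7760, -0.2520)
v + (F/m)dt = (2.0693, -0.7067, -1.3160)
precession coupling ω×(Iω) = (0.0385, -0.0010, 0.0099)
angular accel α = (0.6536, -3.1800, 1.4175)
new body rate ω' = (-0.0739, 0.9728, 0.5567)
Hamilton product q⊗(0,ω) = (-0.0400212, 0.9798559, -0.6677600, -0.2497553)
q + ½dt·q⊗(0,ω), renormalized = (-0.6519, 0.0571, 0.3328, -0.6790)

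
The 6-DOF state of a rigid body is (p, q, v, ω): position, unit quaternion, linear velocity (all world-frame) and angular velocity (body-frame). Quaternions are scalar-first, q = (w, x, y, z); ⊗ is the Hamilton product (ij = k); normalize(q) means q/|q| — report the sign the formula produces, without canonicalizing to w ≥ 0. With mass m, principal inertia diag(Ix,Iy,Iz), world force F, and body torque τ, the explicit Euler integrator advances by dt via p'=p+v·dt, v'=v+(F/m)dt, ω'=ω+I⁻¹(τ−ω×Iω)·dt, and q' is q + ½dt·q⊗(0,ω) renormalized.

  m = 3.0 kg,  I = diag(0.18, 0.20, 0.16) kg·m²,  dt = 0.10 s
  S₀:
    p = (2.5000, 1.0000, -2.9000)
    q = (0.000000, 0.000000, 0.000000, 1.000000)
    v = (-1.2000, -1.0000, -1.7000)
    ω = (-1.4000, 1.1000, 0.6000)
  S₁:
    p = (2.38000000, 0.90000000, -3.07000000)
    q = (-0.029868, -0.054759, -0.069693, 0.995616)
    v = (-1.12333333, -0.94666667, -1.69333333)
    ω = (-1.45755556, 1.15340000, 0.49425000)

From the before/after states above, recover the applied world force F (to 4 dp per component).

F = (2.3000, 1.6000, 0.2000)

Δv = v₁−v₀ = (0.07666667, 0.05333333, 0.00666667)
m·(v₁−v₀)/dt = (2.3000, 1.6000, 0.2000)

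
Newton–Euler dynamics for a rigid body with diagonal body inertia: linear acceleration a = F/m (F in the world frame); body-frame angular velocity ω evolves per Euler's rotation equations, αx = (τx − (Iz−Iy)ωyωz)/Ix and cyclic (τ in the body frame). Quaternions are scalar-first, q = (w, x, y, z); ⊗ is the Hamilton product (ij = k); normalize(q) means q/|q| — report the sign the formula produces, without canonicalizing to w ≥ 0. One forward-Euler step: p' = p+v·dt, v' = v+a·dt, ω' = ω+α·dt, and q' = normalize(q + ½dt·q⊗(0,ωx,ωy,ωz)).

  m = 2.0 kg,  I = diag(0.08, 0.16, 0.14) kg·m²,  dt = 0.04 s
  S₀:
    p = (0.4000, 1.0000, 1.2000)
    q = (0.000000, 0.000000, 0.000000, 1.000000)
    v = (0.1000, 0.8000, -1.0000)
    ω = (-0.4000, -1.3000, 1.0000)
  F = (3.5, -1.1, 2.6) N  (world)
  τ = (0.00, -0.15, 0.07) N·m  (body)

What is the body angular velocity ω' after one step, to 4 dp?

ω' = (-0.4130, -1.3435, 1.0081)

precession coupling ω×(Iω) = (0.0260, 0.0240, 0.0416)
angular accel α = (-0.3250, -1.0875, 0.2029)
ω + α·dt = (-0.4130, -1.3435, 1.0081)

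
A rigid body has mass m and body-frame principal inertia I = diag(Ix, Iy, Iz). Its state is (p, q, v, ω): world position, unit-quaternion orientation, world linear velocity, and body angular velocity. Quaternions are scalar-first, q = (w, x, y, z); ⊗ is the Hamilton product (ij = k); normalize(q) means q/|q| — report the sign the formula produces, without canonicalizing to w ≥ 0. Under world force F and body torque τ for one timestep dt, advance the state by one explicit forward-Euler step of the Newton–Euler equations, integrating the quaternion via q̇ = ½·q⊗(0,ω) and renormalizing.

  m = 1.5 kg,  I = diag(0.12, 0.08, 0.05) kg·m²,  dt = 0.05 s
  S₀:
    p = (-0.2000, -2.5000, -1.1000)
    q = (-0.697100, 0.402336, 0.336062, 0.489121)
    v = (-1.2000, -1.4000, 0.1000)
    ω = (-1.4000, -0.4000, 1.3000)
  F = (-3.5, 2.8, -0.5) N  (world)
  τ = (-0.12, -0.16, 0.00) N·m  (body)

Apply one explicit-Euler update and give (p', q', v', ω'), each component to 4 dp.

p' = (-0.2600, -2.5700, -1.0950)
q' = (-0.6947, 0.4420, 0.3125, 0.4736)
v' = (-1.3167, -1.3067, 0.0833)
ω' = (-1.4565, -0.4204, 1.3224)

gyro term ω×Iω = (0.0156, -0.1274, -0.0224)
angular accel α = (-1.1300, -0.4075, 0.4480)
ω' = ω + α·dt = (-1.4565, -0.4204, 1.3224)
q⊗(0,ω) = (0.0618379, 1.6084690, -0.9289662, -0.5966776)
q + ½dt·q⊗(0,ω), renormalized = (-0.6947, 0.4420, 0.3125, 0.4736)
p' = p + v·dt = (-0.2600, -2.5700, -1.0950)
v' = v + a·dt = (-1.3167, -1.3067, 0.0833)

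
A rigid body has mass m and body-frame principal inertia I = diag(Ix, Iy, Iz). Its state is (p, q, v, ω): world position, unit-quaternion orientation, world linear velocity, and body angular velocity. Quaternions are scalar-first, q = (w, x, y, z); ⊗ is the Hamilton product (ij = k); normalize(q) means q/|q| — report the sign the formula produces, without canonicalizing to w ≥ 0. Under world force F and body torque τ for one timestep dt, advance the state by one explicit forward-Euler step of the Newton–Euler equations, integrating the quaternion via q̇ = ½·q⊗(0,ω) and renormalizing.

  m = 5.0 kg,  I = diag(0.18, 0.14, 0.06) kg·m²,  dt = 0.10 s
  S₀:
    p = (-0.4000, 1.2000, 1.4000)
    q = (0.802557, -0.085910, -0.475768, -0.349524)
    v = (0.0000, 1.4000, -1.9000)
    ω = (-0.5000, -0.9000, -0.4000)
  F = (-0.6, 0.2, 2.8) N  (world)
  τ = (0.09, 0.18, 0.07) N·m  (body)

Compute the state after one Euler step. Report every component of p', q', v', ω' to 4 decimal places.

p' = (-0.4000, 1.3400, 1.2100)
q' = (0.7708, -0.1120, -0.5041, -0.3730)
v' = (-0.0120, 1.4040, -1.8440)
ω' = (-0.4340, -0.7886, -0.2533)

angular accel α = (0.6600, 1.1143, 1.4667)
ω' = ω + α·dt = (-0.4340, -0.7886, -0.2533)
q⊗(0,ω) = (-0.6109558, -0.5255429, -0.5819033, -0.4815878)
q + ½dt·q⊗(0,ω), renormalized = (0.7708, -0.1120, -0.5041, -0.3730)
linear accel F/m = (-0.1200, 0.0400, 0.5600)
new position p' = (-0.4000, 1.3400, 1.2100)
v + (F/m)dt = (-0.0120, 1.4040, -1.8440)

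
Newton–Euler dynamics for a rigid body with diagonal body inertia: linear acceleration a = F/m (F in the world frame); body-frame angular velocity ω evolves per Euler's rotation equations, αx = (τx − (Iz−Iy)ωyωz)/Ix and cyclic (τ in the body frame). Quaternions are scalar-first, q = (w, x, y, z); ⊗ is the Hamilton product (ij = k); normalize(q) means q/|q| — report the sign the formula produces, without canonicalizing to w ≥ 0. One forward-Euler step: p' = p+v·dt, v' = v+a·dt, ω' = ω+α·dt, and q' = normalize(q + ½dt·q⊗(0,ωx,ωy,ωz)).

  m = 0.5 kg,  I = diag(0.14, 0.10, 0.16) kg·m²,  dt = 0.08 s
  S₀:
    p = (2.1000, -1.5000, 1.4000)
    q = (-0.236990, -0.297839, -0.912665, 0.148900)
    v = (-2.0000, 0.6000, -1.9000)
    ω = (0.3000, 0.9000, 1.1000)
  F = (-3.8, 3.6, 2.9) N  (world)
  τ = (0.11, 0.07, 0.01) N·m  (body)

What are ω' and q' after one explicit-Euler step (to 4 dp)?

α = I⁻¹(τ − ω×Iω) = (0.3614, 0.7660, 0.1300)
new body rate ω' = (0.3289, 0.9613, 1.1104)
Hamilton product q⊗(0,ω) = (0.7469602, -1.2090385, 0.1590019, -0.2549446)
q + ½dt·q⊗(0,ω), renormalized = (-0.2068, -0.3456, -0.9048, 0.1385)

ω' = (0.3289, 0.9613, 1.1104)
q' = (-0.2068, -0.3456, -0.9048, 0.1385)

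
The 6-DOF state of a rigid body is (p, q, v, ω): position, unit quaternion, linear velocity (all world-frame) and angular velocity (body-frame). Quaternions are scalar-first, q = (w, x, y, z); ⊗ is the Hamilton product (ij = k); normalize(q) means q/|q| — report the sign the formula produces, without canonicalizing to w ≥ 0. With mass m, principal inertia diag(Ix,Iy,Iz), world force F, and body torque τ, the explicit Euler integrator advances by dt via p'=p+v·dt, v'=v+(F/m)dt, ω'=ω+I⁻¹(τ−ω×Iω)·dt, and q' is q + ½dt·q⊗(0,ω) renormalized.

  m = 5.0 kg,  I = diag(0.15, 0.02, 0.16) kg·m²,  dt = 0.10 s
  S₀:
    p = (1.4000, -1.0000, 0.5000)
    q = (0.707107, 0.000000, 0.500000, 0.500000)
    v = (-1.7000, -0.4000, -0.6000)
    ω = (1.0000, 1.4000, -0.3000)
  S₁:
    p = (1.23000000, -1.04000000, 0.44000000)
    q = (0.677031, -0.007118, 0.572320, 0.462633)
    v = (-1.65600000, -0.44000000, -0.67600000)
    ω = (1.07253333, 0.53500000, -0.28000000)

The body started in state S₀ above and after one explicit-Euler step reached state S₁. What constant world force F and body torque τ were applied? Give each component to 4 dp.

v₁ − v₀ = (0.04400000, -0.04000000, -0.07600000)
F = m·Δv/dt = (2.2000, -2.0000, -3.8000)
ω₁ − ω₀ = (0.07253333, -0.86500000, 0.02000000)
τ = I·(Δω/dt) + ω₀×(Iω₀) = (0.0500, -0.1700, -0.1500)

F = (2.2000, -2.0000, -3.8000)
τ = (0.0500, -0.1700, -0.1500)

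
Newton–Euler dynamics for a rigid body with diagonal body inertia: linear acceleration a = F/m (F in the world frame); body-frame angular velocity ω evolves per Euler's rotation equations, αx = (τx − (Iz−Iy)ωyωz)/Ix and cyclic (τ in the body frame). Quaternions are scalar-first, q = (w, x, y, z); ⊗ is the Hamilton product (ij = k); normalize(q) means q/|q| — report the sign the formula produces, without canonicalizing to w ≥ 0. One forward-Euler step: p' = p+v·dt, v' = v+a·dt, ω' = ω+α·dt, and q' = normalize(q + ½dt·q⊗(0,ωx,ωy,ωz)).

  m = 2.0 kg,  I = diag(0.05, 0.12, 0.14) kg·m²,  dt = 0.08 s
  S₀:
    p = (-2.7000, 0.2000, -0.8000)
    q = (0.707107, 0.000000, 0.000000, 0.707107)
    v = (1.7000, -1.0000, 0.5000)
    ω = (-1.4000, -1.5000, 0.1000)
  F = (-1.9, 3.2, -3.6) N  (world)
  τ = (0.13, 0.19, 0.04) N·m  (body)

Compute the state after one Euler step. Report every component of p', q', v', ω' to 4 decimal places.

p' = (-2.5640, 0.1200, -0.7600)
q' = (0.7019, 0.0028, -0.0817, 0.7076)
v' = (1.6240, -0.8720, 0.3560)
ω' = (-1.1872, -1.3817, 0.0389)

linear accel F/m = (-0.9500, 1.6000, -1.8000)
p + v·dt = (-2.5640, 0.1200, -0.7600)
v + (F/m)dt = (1.6240, -0.8720, 0.3560)
ω×(Iω) gyroscopic = (-0.0030, 0.0126, 0.1470)
α = I⁻¹(τ − ω×Iω) = (2.6600, 1.4783, -0.7643)
new body rate ω' = (-1.1872, -1.3817, 0.0389)
Hamilton product q⊗(0,ω) = (-0.0707107, 0.0707107, -2.0506103, 0.0707107)
updated quaternion q' = (0.7019, 0.0028, -0.0817, 0.7076)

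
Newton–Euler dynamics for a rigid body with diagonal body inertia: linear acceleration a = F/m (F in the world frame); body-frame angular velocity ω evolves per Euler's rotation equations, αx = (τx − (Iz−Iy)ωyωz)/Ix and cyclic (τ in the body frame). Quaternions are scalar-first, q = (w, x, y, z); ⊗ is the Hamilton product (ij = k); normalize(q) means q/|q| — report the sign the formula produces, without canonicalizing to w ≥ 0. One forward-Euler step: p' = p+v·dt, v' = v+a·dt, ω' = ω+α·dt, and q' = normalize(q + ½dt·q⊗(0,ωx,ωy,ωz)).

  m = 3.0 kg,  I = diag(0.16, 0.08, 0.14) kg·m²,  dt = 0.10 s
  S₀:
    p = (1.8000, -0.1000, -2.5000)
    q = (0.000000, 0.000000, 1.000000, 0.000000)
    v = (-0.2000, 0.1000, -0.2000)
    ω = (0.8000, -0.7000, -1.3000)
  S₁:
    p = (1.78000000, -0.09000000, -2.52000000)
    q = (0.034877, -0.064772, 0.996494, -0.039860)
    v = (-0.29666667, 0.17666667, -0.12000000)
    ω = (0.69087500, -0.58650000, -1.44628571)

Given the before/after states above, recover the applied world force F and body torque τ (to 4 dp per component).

F = (-2.9000, 2.3000, 2.4000)
τ = (-0.1200, 0.0700, -0.1600)

v₁ − v₀ = (-0.09666667, 0.07666667, 0.08000000)
F = m·Δv/dt = (-2.9000, 2.3000, 2.4000)
Δω = ω₁−ω₀ = (-0.10912500, 0.11350000, -0.14628571)
gyro term ω₀×Iω₀ = (0.0546, -0.0208, 0.0448)
τ = I·(Δω/dt) + ω₀×(Iω₀) = (-0.1200, 0.0700, -0.1600)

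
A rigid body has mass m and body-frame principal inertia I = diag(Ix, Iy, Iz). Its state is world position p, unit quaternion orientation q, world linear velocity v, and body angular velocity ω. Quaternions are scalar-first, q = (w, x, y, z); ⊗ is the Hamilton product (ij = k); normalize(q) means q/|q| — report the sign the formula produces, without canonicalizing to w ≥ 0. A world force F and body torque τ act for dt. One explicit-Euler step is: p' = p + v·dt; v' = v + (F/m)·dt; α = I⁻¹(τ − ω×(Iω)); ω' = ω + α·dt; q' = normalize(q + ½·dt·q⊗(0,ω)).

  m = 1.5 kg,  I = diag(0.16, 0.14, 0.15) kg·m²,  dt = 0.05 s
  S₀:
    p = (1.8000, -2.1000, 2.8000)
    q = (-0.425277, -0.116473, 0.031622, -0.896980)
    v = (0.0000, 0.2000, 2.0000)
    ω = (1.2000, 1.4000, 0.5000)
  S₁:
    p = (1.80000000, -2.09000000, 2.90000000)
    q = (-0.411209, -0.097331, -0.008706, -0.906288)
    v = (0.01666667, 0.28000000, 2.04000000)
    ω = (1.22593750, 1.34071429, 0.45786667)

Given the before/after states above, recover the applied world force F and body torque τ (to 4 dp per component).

F = (0.5000, 2.4000, 1.2000)
τ = (0.0900, -0.1600, -0.1600)

Δω = ω₁−ω₀ = (0.02593750, -0.05928571, -0.04213333)
I·α + gyro = (0.0900, -0.1600, -0.1600)
velocity change Δv = (0.01666667, 0.08000000, 0.04000000)
applied force F = (0.5000, 2.4000, 1.2000)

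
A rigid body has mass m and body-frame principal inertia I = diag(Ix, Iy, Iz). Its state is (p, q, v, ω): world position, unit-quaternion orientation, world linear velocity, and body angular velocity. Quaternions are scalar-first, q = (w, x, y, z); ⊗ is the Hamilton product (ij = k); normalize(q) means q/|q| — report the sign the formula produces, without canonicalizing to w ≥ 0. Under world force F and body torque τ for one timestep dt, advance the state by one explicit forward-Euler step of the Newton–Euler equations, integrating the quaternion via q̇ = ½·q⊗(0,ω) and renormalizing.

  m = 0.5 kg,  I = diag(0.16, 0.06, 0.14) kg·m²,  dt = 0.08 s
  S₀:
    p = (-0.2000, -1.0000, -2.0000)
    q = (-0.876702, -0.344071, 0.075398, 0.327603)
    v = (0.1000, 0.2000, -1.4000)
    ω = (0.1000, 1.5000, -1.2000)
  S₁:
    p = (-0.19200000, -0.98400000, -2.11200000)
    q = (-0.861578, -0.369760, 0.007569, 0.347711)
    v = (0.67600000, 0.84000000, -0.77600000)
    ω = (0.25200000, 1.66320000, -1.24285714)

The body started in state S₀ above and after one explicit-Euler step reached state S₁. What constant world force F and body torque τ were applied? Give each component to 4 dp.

F = (3.6000, 4.0000, 3.9000)
τ = (0.1600, 0.1200, -0.0900)

Δω = ω₁−ω₀ = (0.15200000, 0.16320000, -0.04285714)
τ = I·(Δω/dt) + ω₀×(Iω₀) = (0.1600, 0.1200, -0.0900)
velocity change Δv = (0.57600000, 0.64000000, 0.62400000)
F = m·Δv/dt = (3.6000, 4.0000, 3.9000)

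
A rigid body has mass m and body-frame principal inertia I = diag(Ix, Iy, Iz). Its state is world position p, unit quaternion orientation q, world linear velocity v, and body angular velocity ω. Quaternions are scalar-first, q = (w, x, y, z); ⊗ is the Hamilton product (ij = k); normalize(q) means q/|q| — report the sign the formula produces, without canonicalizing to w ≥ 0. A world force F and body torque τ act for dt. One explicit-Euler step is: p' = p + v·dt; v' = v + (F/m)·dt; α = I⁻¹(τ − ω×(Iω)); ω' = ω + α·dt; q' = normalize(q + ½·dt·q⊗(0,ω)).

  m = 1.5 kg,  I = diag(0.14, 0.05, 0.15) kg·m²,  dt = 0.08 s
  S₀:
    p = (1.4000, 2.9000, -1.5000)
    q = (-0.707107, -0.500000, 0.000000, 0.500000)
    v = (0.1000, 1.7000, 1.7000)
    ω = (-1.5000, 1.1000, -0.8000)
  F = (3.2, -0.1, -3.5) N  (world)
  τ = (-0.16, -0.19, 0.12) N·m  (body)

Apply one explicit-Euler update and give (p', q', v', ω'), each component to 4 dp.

(τ − ω×Iω)/I = (-0.5143, -3.5600, -0.1900)
ω + α·dt = (-1.5411, 0.8152, -0.8152)
q⊗(0,ω) = (-0.3500000, 0.5106605, -1.9278177, 0.0156856)
q' = normalize(q + ½dt·q⊗(0,ω)) = (-0.7188, -0.4780, -0.0769, 0.4990)
a = F/m = (2.1333, -0.0667, -2.3333)
p' = p + v·dt = (1.4080, 3.0360, -1.3640)
new velocity v' = (0.2707, 1.6947, 1.5133)

p' = (1.4080, 3.0360, -1.3640)
q' = (-0.7188, -0.4780, -0.0769, 0.4990)
v' = (0.2707, 1.6947, 1.5133)
ω' = (-1.5411, 0.8152, -0.8152)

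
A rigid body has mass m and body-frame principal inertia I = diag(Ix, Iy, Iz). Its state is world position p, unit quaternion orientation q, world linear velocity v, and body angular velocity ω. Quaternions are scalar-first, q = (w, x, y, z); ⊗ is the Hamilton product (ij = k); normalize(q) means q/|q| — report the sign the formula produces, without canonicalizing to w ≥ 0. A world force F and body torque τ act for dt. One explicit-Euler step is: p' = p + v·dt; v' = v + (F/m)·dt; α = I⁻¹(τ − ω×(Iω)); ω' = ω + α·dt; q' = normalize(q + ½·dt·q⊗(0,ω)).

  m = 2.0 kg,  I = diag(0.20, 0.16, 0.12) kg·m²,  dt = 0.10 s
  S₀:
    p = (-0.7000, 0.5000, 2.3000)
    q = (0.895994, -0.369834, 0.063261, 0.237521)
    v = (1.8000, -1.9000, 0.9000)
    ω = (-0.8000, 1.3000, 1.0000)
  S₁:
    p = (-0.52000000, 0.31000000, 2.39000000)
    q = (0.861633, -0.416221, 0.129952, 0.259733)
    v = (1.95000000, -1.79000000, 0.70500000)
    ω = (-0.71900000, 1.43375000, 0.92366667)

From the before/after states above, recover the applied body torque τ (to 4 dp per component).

rate change Δω = (0.08100000, 0.13375000, -0.07633333)
precession coupling = (-0.0520, -0.0640, 0.0416)
I·α + gyro = (0.1100, 0.1500, -0.0500)

τ = (0.1100, 0.1500, -0.0500)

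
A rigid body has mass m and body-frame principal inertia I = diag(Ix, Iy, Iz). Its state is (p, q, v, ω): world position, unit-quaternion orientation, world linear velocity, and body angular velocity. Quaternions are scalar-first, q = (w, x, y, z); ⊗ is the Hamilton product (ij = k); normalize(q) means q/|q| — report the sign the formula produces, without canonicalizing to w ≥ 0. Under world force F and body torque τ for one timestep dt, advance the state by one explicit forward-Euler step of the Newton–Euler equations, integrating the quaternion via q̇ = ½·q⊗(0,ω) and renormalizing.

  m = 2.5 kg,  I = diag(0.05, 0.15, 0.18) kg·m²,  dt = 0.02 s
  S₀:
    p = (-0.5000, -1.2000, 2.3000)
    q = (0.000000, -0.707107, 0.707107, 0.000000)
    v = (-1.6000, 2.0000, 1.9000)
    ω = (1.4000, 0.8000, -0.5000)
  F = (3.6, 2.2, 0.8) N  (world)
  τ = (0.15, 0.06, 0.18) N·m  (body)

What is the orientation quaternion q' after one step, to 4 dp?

q' = (0.0042, -0.7105, 0.7035, -0.0156)

Hamilton product q⊗(0,ω) = (0.4242642, -0.3535535, -0.3535535, -1.5556354)
updated quaternion q' = (0.0042, -0.7105, 0.7035, -0.0156)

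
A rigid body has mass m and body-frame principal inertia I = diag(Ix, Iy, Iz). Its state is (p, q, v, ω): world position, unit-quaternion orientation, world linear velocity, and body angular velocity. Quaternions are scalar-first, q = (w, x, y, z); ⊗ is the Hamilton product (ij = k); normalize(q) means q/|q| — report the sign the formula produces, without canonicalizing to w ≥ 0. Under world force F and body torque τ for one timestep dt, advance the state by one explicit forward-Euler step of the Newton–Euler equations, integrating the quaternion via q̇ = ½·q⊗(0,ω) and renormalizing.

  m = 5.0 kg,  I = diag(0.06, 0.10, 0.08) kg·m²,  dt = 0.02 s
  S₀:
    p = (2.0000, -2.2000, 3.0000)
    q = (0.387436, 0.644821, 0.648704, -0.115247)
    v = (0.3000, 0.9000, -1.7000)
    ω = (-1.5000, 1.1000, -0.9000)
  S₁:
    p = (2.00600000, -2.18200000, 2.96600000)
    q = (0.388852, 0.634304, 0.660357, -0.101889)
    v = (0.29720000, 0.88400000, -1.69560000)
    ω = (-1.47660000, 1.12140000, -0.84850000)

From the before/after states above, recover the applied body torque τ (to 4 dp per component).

τ = (0.0900, 0.0800, 0.1400)

Δω = ω₁−ω₀ = (0.02340000, 0.02140000, 0.05150000)
ω₀×(Iω₀) = (0.0198, -0.0270, -0.0660)
τ = I·(Δω/dt) + ω₀×(Iω₀) = (0.0900, 0.0800, 0.1400)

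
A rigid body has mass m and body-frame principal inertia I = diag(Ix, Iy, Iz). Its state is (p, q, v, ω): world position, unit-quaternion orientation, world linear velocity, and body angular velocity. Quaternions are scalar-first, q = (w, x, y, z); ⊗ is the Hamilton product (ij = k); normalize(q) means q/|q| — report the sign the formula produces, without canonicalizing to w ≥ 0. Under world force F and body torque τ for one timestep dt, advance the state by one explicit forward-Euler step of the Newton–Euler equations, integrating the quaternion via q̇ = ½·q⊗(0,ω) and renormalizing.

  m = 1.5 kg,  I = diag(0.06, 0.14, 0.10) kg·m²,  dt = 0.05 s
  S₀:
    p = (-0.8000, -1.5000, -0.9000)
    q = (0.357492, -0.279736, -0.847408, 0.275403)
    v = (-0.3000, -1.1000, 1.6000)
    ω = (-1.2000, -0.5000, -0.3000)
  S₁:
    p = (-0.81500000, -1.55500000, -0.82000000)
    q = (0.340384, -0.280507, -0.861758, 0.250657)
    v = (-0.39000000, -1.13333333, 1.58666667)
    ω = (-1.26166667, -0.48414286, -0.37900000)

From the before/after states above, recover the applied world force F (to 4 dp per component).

velocity change Δv = (-0.09000000, -0.03333333, -0.01333333)
applied force F = (-2.7000, -1.0000, -0.4000)

F = (-2.7000, -1.0000, -0.4000)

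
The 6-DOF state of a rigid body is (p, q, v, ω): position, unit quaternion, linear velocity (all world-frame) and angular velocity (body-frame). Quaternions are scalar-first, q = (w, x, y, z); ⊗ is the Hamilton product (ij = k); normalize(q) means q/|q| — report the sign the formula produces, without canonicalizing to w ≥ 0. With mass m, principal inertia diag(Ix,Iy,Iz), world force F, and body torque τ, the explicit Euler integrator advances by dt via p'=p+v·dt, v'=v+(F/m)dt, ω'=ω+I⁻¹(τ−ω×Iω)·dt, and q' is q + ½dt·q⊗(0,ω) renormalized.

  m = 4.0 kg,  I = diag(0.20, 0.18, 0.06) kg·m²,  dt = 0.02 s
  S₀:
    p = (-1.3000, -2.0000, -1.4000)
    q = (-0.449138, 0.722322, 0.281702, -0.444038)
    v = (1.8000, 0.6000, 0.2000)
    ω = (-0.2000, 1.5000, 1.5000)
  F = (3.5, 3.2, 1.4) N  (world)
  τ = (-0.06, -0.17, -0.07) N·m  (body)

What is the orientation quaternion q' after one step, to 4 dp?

q⊗(0,ω) = (0.3879684, 1.1784376, -1.6683824, 0.4661164)
updated quaternion q' = (-0.4452, 0.7339, 0.2650, -0.4393)

q' = (-0.4452, 0.7339, 0.2650, -0.4393)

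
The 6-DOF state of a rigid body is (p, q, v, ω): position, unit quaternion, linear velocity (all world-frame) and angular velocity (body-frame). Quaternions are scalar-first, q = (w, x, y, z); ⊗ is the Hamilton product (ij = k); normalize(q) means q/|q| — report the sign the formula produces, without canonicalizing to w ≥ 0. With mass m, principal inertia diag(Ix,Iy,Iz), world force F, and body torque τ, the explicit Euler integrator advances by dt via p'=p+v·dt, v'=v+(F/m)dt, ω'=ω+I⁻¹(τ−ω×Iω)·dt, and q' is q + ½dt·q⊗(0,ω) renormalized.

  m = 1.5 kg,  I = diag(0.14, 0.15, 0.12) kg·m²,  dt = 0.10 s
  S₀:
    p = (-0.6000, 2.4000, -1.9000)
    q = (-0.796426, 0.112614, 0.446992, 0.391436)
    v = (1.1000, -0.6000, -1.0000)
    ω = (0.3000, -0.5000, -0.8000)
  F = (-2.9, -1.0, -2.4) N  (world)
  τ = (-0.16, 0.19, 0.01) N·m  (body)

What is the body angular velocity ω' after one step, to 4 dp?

angular accel α = (-1.0571, 1.2987, 0.0958)
ω + α·dt = (0.1943, -0.3701, -0.7904)

ω' = (0.1943, -0.3701, -0.7904)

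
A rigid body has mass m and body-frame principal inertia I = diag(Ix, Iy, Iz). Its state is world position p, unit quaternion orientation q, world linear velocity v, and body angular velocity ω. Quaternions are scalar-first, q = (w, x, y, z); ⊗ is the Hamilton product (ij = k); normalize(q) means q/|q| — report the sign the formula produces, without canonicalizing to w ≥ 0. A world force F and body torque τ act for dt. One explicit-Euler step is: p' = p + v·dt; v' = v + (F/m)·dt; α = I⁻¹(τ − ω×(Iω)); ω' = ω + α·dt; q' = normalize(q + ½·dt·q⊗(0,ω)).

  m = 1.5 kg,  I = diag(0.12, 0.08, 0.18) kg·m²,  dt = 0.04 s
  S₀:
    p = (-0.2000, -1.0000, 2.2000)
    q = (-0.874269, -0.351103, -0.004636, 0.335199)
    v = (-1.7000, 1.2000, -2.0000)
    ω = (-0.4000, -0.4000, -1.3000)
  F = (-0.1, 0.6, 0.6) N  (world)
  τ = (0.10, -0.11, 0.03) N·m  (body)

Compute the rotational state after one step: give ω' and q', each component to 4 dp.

ω' = (-0.3840, -0.4394, -1.2919)
q' = (-0.8681, -0.3412, -0.0094, 0.3606)

α = I⁻¹(τ − ω×Iω) = (0.4000, -0.9850, 0.2022)
new body rate ω' = (-0.3840, -0.4394, -1.2919)
q⊗(0,ω) = (0.2934631, 0.4898140, -0.2408059, 1.2751365)
q + ½dt·q⊗(0,ω), renormalized = (-0.8681, -0.3412, -0.0094, 0.3606)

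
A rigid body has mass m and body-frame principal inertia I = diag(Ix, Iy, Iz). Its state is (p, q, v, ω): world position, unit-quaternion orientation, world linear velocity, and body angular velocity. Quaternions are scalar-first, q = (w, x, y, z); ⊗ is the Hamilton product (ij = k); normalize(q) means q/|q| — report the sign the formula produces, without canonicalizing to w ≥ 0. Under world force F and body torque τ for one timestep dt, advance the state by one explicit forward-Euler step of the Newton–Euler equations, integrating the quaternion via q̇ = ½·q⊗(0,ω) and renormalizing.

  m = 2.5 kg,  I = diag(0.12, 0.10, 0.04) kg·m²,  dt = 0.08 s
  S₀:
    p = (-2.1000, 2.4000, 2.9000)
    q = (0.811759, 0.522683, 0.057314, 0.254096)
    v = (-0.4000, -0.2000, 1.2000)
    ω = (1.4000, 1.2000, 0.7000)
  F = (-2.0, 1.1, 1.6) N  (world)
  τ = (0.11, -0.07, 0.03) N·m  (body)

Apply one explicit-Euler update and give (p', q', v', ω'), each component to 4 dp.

p' = p + v·dt = (-2.1320, 2.3840, 2.9960)
v' = v + a·dt = (-0.4640, -0.1648, 1.2512)
(τ − ω×Iω)/I = (1.3367, -1.4840, 1.5900)
ω' = ω + α·dt = (1.5069, 1.0813, 0.8272)
q⊗(0,ω) = (-0.9784002, 0.8716672, 0.9639671, 1.1152113)
q' = normalize(q + ½dt·q⊗(0,ω)) = (0.7702, 0.5558, 0.0956, 0.2978)

p' = (-2.1320, 2.3840, 2.9960)
q' = (0.7702, 0.5558, 0.0956, 0.2978)
v' = (-0.4640, -0.1648, 1.2512)
ω' = (1.5069, 1.0813, 0.8272)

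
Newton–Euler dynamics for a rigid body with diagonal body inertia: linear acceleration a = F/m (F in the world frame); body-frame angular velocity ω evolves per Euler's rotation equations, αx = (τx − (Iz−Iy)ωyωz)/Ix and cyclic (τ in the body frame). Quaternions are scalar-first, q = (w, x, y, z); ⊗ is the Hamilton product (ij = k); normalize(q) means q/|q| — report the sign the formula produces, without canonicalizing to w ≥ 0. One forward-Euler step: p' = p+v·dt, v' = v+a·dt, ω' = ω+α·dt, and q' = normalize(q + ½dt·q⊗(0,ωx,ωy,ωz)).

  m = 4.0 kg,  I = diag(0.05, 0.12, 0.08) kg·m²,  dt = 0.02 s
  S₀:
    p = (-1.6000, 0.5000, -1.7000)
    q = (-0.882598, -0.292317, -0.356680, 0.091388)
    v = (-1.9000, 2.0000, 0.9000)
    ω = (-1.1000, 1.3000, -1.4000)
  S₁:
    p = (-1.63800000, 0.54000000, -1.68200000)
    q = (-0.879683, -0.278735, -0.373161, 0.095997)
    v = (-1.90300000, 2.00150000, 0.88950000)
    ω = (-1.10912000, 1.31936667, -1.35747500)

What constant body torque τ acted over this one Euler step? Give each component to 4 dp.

τ = (0.0500, 0.0700, 0.0700)

Δω = ω₁−ω₀ = (-0.00912000, 0.01936667, 0.04252500)
ω₀×(Iω₀) = (0.0728, -0.0462, -0.1001)
applied torque τ = (0.0500, 0.0700, 0.0700)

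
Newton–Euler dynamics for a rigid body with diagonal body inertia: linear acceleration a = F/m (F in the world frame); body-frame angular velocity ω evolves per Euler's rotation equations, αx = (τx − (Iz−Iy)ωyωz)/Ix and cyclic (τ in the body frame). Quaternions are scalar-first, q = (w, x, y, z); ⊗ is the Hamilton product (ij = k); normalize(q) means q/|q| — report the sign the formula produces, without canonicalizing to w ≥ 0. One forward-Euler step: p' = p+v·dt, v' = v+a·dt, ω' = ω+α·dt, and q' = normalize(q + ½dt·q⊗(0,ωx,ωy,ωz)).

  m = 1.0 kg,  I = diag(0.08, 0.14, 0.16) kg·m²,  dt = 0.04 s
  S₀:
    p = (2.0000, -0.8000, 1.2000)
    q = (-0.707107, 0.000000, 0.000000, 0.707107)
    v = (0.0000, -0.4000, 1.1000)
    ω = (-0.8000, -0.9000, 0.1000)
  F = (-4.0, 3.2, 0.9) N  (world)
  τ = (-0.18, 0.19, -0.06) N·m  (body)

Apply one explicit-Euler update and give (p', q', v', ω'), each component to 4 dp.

angular accel α = (-2.2275, 1.3114, -0.6450)
ω + α·dt = (-0.8891, -0.8475, 0.0742)
Hamilton product q⊗(0,ω) = (-0.0707107, 1.2020819, 0.0707107, -0.0707107)
updated quaternion q' = (-0.7083, 0.0240, 0.0014, 0.7055)
a = (-4.0000, 3.2000, 0.9000)
new position p' = (2.0000, -0.8160, 1.2440)
v + (F/m)dt = (-0.1600, -0.2720, 1.1360)

p' = (2.0000, -0.8160, 1.2440)
q' = (-0.7083, 0.0240, 0.0014, 0.7055)
v' = (-0.1600, -0.2720, 1.1360)
ω' = (-0.8891, -0.8475, 0.0742)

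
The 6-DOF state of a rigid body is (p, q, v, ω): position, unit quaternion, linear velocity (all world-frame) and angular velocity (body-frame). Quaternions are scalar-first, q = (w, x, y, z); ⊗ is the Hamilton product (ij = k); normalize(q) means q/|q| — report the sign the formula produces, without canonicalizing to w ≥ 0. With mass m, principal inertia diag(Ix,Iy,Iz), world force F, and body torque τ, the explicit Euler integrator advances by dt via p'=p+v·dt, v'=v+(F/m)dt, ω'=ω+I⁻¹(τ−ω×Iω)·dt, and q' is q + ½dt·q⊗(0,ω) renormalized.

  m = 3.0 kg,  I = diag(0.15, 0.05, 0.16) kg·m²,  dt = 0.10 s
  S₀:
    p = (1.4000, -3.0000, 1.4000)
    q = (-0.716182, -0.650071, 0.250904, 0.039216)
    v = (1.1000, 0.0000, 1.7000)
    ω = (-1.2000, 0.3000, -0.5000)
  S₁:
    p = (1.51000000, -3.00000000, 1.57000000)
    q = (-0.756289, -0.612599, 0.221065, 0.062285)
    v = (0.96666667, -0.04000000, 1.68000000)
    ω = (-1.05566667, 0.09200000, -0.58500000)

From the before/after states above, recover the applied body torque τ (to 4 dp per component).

τ = (0.2000, -0.1100, -0.1000)

Δω = ω₁−ω₀ = (0.14433333, -0.20800000, -0.08500000)
ω₀×(Iω₀) = (-0.0165, -0.0060, 0.0360)
I·α + gyro = (0.2000, -0.1100, -0.1000)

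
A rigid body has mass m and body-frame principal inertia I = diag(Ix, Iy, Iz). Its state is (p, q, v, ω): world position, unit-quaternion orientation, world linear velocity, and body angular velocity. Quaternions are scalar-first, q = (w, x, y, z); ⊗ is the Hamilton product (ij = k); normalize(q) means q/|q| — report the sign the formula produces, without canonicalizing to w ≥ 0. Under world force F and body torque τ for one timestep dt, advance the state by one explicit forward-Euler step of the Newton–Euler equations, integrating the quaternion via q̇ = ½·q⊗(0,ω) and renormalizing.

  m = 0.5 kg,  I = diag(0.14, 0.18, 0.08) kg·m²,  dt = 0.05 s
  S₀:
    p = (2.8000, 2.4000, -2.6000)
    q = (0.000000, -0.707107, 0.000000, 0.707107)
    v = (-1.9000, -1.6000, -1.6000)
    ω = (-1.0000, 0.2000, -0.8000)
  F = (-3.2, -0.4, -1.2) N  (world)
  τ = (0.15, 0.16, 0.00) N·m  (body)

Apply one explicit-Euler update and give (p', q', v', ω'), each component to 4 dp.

p' = (2.7050, 2.3200, -2.6800)
q' = (-0.0035, -0.7103, -0.0318, 0.7032)
v' = (-2.2200, -1.6400, -1.7200)
ω' = (-0.9521, 0.2311, -0.7950)

angular accel α = (0.9571, 0.6222, 0.1000)
new body rate ω' = (-0.9521, 0.2311, -0.7950)
2q̇ = q⊗(0,ω) = (-0.1414214, -0.1414214, -1.2727926, -0.1414214)
q + ½dt·q⊗(0,ω), renormalized = (-0.0035, -0.7103, -0.0318, 0.7032)
a = (-6.4000, -0.8000, -2.4000)
p + v·dt = (2.7050, 2.3200, -2.6800)
v + (F/m)dt = (-2.2200, -1.6400, -1.7200)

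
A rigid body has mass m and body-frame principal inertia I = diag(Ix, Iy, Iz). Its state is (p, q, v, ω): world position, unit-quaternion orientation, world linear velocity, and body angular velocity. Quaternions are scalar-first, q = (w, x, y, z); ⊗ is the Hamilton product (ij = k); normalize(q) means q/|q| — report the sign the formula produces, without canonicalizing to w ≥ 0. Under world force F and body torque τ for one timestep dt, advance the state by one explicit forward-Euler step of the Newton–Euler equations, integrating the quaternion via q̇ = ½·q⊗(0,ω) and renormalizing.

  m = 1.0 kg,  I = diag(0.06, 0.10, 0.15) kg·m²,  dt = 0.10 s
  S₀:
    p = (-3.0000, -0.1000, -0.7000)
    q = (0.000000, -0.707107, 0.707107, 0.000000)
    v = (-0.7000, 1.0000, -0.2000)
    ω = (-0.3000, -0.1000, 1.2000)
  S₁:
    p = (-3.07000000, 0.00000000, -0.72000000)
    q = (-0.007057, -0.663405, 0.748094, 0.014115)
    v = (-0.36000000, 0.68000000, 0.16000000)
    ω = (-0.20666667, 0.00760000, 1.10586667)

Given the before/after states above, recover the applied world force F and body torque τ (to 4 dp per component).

Δω = ω₁−ω₀ = (0.09333333, 0.10760000, -0.09413333)
gyro term ω₀×Iω₀ = (-0.0060, 0.0324, 0.0012)
τ = I·(Δω/dt) + ω₀×(Iω₀) = (0.0500, 0.1400, -0.1400)
v₁ − v₀ = (0.34000000, -0.32000000, 0.36000000)
m·(v₁−v₀)/dt = (3.4000, -3.2000, 3.6000)

F = (3.4000, -3.2000, 3.6000)
τ = (0.0500, 0.1400, -0.1400)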